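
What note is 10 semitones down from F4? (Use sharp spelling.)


Step by step:
F4: chromatic position 5 in octave 4 → absolute = 4×12 + 5 = 53
Transpose down 10: 53 - 10 = 43
43 = 3×12 + 7 → G in octave 3
Result = G3


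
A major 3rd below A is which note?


Working:
A 3rd spans 3 letter names, so from A we land on F
A major 3rd = 4 semitones below A
Spell F at that pitch: F
= F


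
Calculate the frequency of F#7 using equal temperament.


Solution.
f = 440 × 2^(n/12) where n = semitones from A4
F#7: 33 semitones from A4
f = 440 × 2^(33/12)
f = 2959.96 Hz


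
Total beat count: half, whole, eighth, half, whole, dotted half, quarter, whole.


Working:
Beat values:
  half = 2 beats
  whole = 4 beats
  eighth = 0.5 beats
  half = 2 beats
  whole = 4 beats
  dotted half = 3 beats
  quarter = 1 beat
  whole = 4 beats
Sum = 2 + 4 + 0.5 + 2 + 4 + 3 + 1 + 4
= 20.5 beats


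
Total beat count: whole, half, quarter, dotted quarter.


Let's work it out.
Beat values:
  whole = 4 beats
  half = 2 beats
  quarter = 1 beat
  dotted quarter = 1.5 beats
Sum = 4 + 2 + 1 + 1.5
= 8.5 beats


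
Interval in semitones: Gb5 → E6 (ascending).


Absolute semitone position = octave×12 + chromatic position
Gb5: 5×12 + 6 = 66
E6: 6×12 + 4 = 76
Difference = 76 - 66 = 10
= 10 semitones


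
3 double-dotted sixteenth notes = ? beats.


Let's work it out.
Base sixteenth note = 1/4 beats
Dot 1 adds half the previous value: +1/8
Dot 2 adds half the previous value: +1/16
One double-dotted sixteenth = 1/4 + 1/8 + 1/16 = 7/16
3 of them = 3 × 7/16 = 21/16
= 21/16 beats


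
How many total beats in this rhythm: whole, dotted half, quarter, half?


Let's work it out.
Beat values:
  whole = 4 beats
  dotted half = 3 beats
  quarter = 1 beat
  half = 2 beats
Sum = 4 + 3 + 1 + 2
= 10 beats


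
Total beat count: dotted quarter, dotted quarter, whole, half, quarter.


Let's work it out.
Beat values:
  dotted quarter = 1.5 beats
  dotted quarter = 1.5 beats
  whole = 4 beats
  half = 2 beats
  quarter = 1 beat
Sum = 1.5 + 1.5 + 4 + 2 + 1
= 10 beats


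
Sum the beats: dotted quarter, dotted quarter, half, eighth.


Reasoning:
Beat values:
  dotted quarter = 1.5 beats
  dotted quarter = 1.5 beats
  half = 2 beats
  eighth = 0.5 beats
Sum = 1.5 + 1.5 + 2 + 0.5
= 5.5 beats


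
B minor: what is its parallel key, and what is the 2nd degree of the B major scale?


Step by step:
Parallel keys share the same tonic but differ in mode
B minor → parallel is B major
B major scale: B C# D# E F# G# A#
= B major; 2nd degree = C#


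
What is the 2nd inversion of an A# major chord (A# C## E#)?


Root position: A# C## E#
2nd inversion: move root and 3rd up an octave
Bass note: E#
Notes (bottom to top) = E# A# C##


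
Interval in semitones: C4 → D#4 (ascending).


Reasoning:
Absolute semitone position = octave×12 + chromatic position
C4: 4×12 + 0 = 48
D#4: 4×12 + 3 = 51
Difference = 51 - 48 = 3
= 3 semitones


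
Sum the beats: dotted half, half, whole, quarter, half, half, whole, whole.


Let's work it out.
Beat values:
  dotted half = 3 beats
  half = 2 beats
  whole = 4 beats
  quarter = 1 beat
  half = 2 beats
  half = 2 beats
  whole = 4 beats
  whole = 4 beats
Sum = 3 + 2 + 4 + 1 + 2 + 2 + 4 + 4
= 22 beats


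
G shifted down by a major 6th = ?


major 6th: 6 letter names, 9 semitones
Letter: G - 5 → B
Pitch: G - 9 semitones, spelled as a B → Bb
= Bb


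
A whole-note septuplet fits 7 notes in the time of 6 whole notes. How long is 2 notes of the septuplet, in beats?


Septuplet: 7 notes occupy the space of 6 whole notes
Space = 6 × 4 = 24 beats
Each septuplet note = 24 / 7 = 24/7 beats
2 notes = 2 × 24/7 = 48/7
= 48/7 beats


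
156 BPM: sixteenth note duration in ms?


Let's work it out.
One quarter-note beat = 60000 / BPM = 60000 / 156 ms
Sixteenth note = 1/4 × quarter note
Duration = 1/4 × 60000 / 156 = 15000 / 156
= 96.2 ms


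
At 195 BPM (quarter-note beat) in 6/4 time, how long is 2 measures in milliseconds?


Solution.
Quarter-note beat duration = 60000 / 195 ms
Beats per measure (6/4) = 6
One measure = 6 × 60000 / 195 = 360000 / 195 ms
2 measures = 2 × 360000 / 195 = 720000 / 195
= 3692.3 ms


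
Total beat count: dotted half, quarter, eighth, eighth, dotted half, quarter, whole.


Beat values:
  dotted half = 3 beats
  quarter = 1 beat
  eighth = 0.5 beats
  eighth = 0.5 beats
  dotted half = 3 beats
  quarter = 1 beat
  whole = 4 beats
Sum = 3 + 1 + 0.5 + 0.5 + 3 + 1 + 4
= 13 beats


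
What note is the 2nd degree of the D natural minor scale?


Reasoning:
Natural minor scale pattern: W-H-W-W-H-W-W (2-1-2-2-1-2-2 semitones)
Starting from D:
  D + 2 semitones → E
  E + 1 semitone → F
  F + 2 semitones → G
  G + 2 semitones → A
  A + 1 semitone → Bb
  Bb + 2 semitones → C
  C + 2 semitones → D
Scale: D E F G A Bb C
Degree 2 = E


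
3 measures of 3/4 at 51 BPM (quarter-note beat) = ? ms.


Solution.
Quarter-note beat duration = 60000 / 51 ms
Beats per measure (3/4) = 3
One measure = 3 × 60000 / 51 = 180000 / 51 ms
3 measures = 3 × 180000 / 51 = 540000 / 51
= 10588.2 ms


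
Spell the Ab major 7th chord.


Major 7th chord = root + major 3rd + perfect 5th + major 7th
Seventh chords stack in thirds, so the letter names are A-C-E-G
Root: Ab
Major 3rd above Ab: C
Perfect 5th above Ab: Eb
Major 7th above Ab: G
Chord = Ab C Eb G


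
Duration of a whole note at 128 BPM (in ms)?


One quarter-note beat = 60000 / BPM = 60000 / 128 ms
Whole note = 4 × quarter note
Duration = 4 × 60000 / 128 = 240000 / 128
= 1875.0 ms


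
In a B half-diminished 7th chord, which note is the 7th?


Working:
Half-diminished 7th chord = root + minor 3rd + diminished 5th + minor 7th
Seventh chords stack in thirds, so the letter names are B-D-F-A
Root: B
Minor 3rd above B: D
Diminished 5th above B: F
Minor 7th above B: A
The 7th = A


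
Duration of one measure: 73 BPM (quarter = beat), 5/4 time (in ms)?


Reasoning:
Quarter-note beat duration = 60000 / 73 ms
Beats per measure (5/4) = 5
One measure = 5 × 60000 / 73 = 300000 / 73 ms
= 4109.6 ms


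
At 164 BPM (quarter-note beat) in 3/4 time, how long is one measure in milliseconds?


Working:
Quarter-note beat duration = 60000 / 164 ms
Beats per measure (3/4) = 3
One measure = 3 × 60000 / 164 = 180000 / 164 ms
= 1097.6 ms


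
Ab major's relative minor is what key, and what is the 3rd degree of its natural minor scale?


The relative minor shares the major's key signature and starts on its 6th degree
6th degree = a major 6th above the tonic; a major 6th above Ab is F
→ relative minor of Ab major is F minor
F natural minor scale: F G Ab Bb C Db Eb
= F minor; 3rd degree = Ab


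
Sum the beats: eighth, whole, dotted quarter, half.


Step by step:
Beat values:
  eighth = 0.5 beats
  whole = 4 beats
  dotted quarter = 1.5 beats
  half = 2 beats
Sum = 0.5 + 4 + 1.5 + 2
= 8 beats


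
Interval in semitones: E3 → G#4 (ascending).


Working:
Absolute semitone position = octave×12 + chromatic position
E3: 3×12 + 4 = 40
G#4: 4×12 + 8 = 56
Difference = 56 - 40 = 16
= 16 semitones


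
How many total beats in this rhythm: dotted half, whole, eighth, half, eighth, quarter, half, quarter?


Solution.
Beat values:
  dotted half = 3 beats
  whole = 4 beats
  eighth = 0.5 beats
  half = 2 beats
  eighth = 0.5 beats
  quarter = 1 beat
  half = 2 beats
  quarter = 1 beat
Sum = 3 + 4 + 0.5 + 2 + 0.5 + 1 + 2 + 1
= 14 beats


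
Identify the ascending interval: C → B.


Let's work it out.
Letter names: C → B spans 7 letter names → a 7th
Semitones: C → B = 11 half-steps
A 7th of 11 semitones is a major 7th
= major 7th


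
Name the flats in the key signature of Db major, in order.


Flat major keys: C(0), F(1), Bb(2), Eb(3), Ab(4), Db(5), Gb(6), Cb(7)
Db major has 5 flats
Order of flats: Bb Eb Ab Db Gb Cb Fb → first 5: Bb, Eb, Ab, Db, Gb
= Bb, Eb, Ab, Db, Gb


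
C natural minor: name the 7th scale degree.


Natural minor scale pattern: W-H-W-W-H-W-W (2-1-2-2-1-2-2 semitones)
Starting from C:
  C + 2 semitones → D
  D + 1 semitone → Eb
  Eb + 2 semitones → F
  F + 2 semitones → G
  G + 1 semitone → Ab
  Ab + 2 semitones → Bb
  Bb + 2 semitones → C
Scale: C D Eb F G Ab Bb
Degree 7 = Bb


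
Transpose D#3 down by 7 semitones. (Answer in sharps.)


Step by step:
D#3: chromatic position 3 in octave 3 → absolute = 3×12 + 3 = 39
Transpose down 7: 39 - 7 = 32
32 = 2×12 + 8 → G# in octave 2
Result = G#2


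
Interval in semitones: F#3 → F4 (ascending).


Absolute semitone position = octave×12 + chromatic position
F#3: 3×12 + 6 = 42
F4: 4×12 + 5 = 53
Difference = 53 - 42 = 11
= 11 semitones


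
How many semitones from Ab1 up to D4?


Let's work it out.
Absolute semitone position = octave×12 + chromatic position
Ab1: 1×12 + 8 = 20
D4: 4×12 + 2 = 50
Difference = 50 - 20 = 30
= 30 semitones


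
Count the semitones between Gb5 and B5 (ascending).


Absolute semitone position = octave×12 + chromatic position
Gb5: 5×12 + 6 = 66
B5: 5×12 + 11 = 71
Difference = 71 - 66 = 5
= 5 semitones


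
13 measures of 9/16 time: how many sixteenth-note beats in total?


Step by step:
Time signature 9/16: the bottom number 16 means the sixteenth note gets one count
The top number 9 means 9 sixteenth-note beats per measure
Total = 9 × 13 measures
= 117 sixteenth-note beats


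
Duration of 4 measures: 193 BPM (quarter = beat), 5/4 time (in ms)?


Solution.
Quarter-note beat duration = 60000 / 193 ms
Beats per measure (5/4) = 5
One measure = 5 × 60000 / 193 = 300000 / 193 ms
4 measures = 4 × 300000 / 193 = 1200000 / 193
= 6217.6 ms


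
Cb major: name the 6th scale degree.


Step by step:
Major scale pattern: W-W-H-W-W-W-H (2-2-1-2-2-2-1 semitones)
Starting from Cb:
  Cb + 2 semitones → Db
  Db + 2 semitones → Eb
  Eb + 1 semitone → Fb
  Fb + 2 semitones → Gb
  Gb + 2 semitones → Ab
  Ab + 2 semitones → Bb
  Bb + 1 semitone → Cb
Scale: Cb Db Eb Fb Gb Ab Bb
Degree 6 = Ab


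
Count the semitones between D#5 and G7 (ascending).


Reasoning:
Absolute semitone position = octave×12 + chromatic position
D#5: 5×12 + 3 = 63
G7: 7×12 + 7 = 91
Difference = 91 - 63 = 28
= 28 semitones


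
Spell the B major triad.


Solution.
Major triad = root + major 3rd (4 semitones) + perfect 5th (7 semitones)
A triad on B stacks thirds, so the chord tones use letter names B-D-F
Root: B
Major 3rd above B: D#
Perfect 5th above B: F#
Chord = B D# F#


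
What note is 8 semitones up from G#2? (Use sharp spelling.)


G#2: chromatic position 8 in octave 2 → absolute = 2×12 + 8 = 32
Transpose up 8: 32 + 8 = 40
40 = 3×12 + 4 → E in octave 3
Result = E3


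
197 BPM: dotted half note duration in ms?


Solution.
One quarter-note beat = 60000 / BPM = 60000 / 197 ms
Dotted half note = 3 × quarter note
Duration = 3 × 60000 / 197 = 180000 / 197
= 913.7 ms


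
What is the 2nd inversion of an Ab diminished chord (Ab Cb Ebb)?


Root position: Ab Cb Ebb
2nd inversion: move root and 3rd up an octave
Bass note: Ebb
Notes (bottom to top) = Ebb Ab Cb


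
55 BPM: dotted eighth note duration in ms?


Let's work it out.
One quarter-note beat = 60000 / BPM = 60000 / 55 ms
Dotted eighth note = 3/4 × quarter note
Duration = 3/4 × 60000 / 55 = 45000 / 55
= 818.2 ms


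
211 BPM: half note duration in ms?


Working:
One quarter-note beat = 60000 / BPM = 60000 / 211 ms
Half note = 2 × quarter note
Duration = 2 × 60000 / 211 = 120000 / 211
= 568.7 ms


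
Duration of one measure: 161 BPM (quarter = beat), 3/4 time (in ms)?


Reasoning:
Quarter-note beat duration = 60000 / 161 ms
Beats per measure (3/4) = 3
One measure = 3 × 60000 / 161 = 180000 / 161 ms
= 1118.0 ms


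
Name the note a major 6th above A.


Reasoning:
A 6th spans 6 letter names, so from A we land on F
A major 6th = 9 semitones above A
Spell F at that pitch: F#
= F#


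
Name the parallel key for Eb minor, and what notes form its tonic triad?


Working:
Parallel keys share the same tonic but differ in mode
Eb minor → parallel is Eb major
Tonic triad of Eb major = Eb G Bb
= Eb major; triad = Eb G Bb


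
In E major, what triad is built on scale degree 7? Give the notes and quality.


Let's work it out.
E major scale: E F# G# A B C# D#
Diatonic triad on degree 7 stacks scale notes 7, 2, 4: D# F# A
D#→F# = 3 semitones; D#→A = 6 semitones → diminished triad
= D# F# A (diminished)


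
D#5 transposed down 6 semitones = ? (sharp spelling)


Let's work it out.
D#5: chromatic position 3 in octave 5 → absolute = 5×12 + 3 = 63
Transpose down 6: 63 - 6 = 57
57 = 4×12 + 9 → A in octave 4
Result = A4


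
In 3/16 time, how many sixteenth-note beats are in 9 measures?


Working:
Time signature 3/16: the bottom number 16 means the sixteenth note gets one count
The top number 3 means 3 sixteenth-note beats per measure
Total = 3 × 9 measures
= 27 sixteenth-note beats


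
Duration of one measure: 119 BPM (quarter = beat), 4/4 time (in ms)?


Solution.
Quarter-note beat duration = 60000 / 119 ms
Beats per measure (4/4) = 4
One measure = 4 × 60000 / 119 = 240000 / 119 ms
= 2016.8 ms


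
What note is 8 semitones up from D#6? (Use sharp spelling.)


Let's work it out.
D#6: chromatic position 3 in octave 6 → absolute = 6×12 + 3 = 75
Transpose up 8: 75 + 8 = 83
83 = 6×12 + 11 → B in octave 6
Result = B6


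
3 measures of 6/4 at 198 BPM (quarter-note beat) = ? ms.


Working:
Quarter-note beat duration = 60000 / 198 ms
Beats per measure (6/4) = 6
One measure = 6 × 60000 / 198 = 360000 / 198 ms
3 measures = 3 × 360000 / 198 = 1080000 / 198
= 5454.5 ms


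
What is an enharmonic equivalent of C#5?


Step by step:
Enharmonic notes sound the same pitch but are spelled with different letter names
C# and Db name the same pitch class
= Db5


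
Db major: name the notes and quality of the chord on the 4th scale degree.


Let's work it out.
Db major scale: Db Eb F Gb Ab Bb C
Diatonic triad on degree 4 stacks scale notes 4, 6, 1: Gb Bb Db
Gb→Bb = 4 semitones; Gb→Db = 7 semitones → major triad
= Gb Bb Db (major)


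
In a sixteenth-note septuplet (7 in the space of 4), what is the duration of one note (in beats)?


Septuplet: 7 notes occupy the space of 4 sixteenth notes
Space = 4 × 1/4 = 1 beat
Each septuplet note = 1 / 7 = 1/7 beats
= 1/7 beats


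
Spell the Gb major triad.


Let's work it out.
Major triad = root + major 3rd (4 semitones) + perfect 5th (7 semitones)
A triad on Gb stacks thirds, so the chord tones use letter names G-B-D
Root: Gb
Major 3rd above Gb: Bb
Perfect 5th above Gb: Db
Chord = Gb Bb Db


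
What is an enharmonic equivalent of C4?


Reasoning:
Enharmonic notes sound the same pitch but are spelled with different letter names
C and B# name the same pitch class
Octave numbers change at C, so C4 = B#3
= B#3


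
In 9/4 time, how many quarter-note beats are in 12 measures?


Reasoning:
Time signature 9/4: the bottom number 4 means the quarter note gets one count
The top number 9 means 9 quarter-note beats per measure
Total = 9 × 12 measures
= 108 quarter-note beats


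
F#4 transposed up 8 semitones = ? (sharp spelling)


Step by step:
F#4: chromatic position 6 in octave 4 → absolute = 4×12 + 6 = 54
Transpose up 8: 54 + 8 = 62
62 = 5×12 + 2 → D in octave 5
Result = D5


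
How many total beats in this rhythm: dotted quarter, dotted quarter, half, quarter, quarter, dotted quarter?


Reasoning:
Beat values:
  dotted quarter = 1.5 beats
  dotted quarter = 1.5 beats
  half = 2 beats
  quarter = 1 beat
  quarter = 1 beat
  dotted quarter = 1.5 beats
Sum = 1.5 + 1.5 + 2 + 1 + 1 + 1.5
= 8.5 beats


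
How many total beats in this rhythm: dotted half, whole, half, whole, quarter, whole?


Beat values:
  dotted half = 3 beats
  whole = 4 beats
  half = 2 beats
  whole = 4 beats
  quarter = 1 beat
  whole = 4 beats
Sum = 3 + 4 + 2 + 4 + 1 + 4
= 18 beats


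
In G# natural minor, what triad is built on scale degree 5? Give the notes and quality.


G# natural minor scale: G# A# B C# D# E F#
Diatonic triad on degree 5 stacks scale notes 5, 7, 2: D# F# A#
D#→F# = 3 semitones; D#→A# = 7 semitones → minor triad
= D# F# A# (minor)


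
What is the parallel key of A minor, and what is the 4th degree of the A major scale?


Reasoning:
Parallel keys share the same tonic but differ in mode
A minor → parallel is A major
A major scale: A B C# D E F# G#
= A major; 4th degree = D


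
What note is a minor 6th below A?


A 6th spans 6 letter names, so from A we land on C
A minor 6th = 8 semitones below A
Spell C at that pitch: C#
= C#


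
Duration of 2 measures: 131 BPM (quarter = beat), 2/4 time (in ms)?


Quarter-note beat duration = 60000 / 131 ms
Beats per measure (2/4) = 2
One measure = 2 × 60000 / 131 = 120000 / 131 ms
2 measures = 2 × 120000 / 131 = 240000 / 131
= 1832.1 ms


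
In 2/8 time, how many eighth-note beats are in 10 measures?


Time signature 2/8: the bottom number 8 means the eighth note gets one count
The top number 2 means 2 eighth-note beats per measure
Total = 2 × 10 measures
= 20 eighth-note beats


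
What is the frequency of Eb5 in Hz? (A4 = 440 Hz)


Reasoning:
f = 440 × 2^(n/12) where n = semitones from A4
Eb5: 6 semitones from A4
f = 440 × 2^(6/12)
f = 622.25 Hz


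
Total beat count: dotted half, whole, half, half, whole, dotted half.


Step by step:
Beat values:
  dotted half = 3 beats
  whole = 4 beats
  half = 2 beats
  half = 2 beats
  whole = 4 beats
  dotted half = 3 beats
Sum = 3 + 4 + 2 + 2 + 4 + 3
= 18 beats


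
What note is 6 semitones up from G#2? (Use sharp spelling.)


Step by step:
G#2: chromatic position 8 in octave 2 → absolute = 2×12 + 8 = 32
Transpose up 6: 32 + 6 = 38
38 = 3×12 + 2 → D in octave 3
Result = D3


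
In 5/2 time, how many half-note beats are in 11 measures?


Let's work it out.
Time signature 5/2: the bottom number 2 means the half note gets one count
The top number 5 means 5 half-note beats per measure
Total = 5 × 11 measures
= 55 half-note beats


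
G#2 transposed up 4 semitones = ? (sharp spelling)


G#2: chromatic position 8 in octave 2 → absolute = 2×12 + 8 = 32
Transpose up 4: 32 + 4 = 36
36 = 3×12 + 0 → C in octave 3
Result = C3


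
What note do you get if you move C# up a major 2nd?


Let's work it out.
major 2nd: 2 letter names, 2 semitones
Letter: C + 1 → D
Pitch: C# + 2 semitones, spelled as a D → D#
= D#


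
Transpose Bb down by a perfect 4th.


Let's work it out.
perfect 4th: 4 letter names, 5 semitones
Letter: B - 3 → F
Pitch: Bb - 5 semitones, spelled as an F → F
= F


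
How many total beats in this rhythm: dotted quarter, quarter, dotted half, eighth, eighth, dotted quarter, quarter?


Let's work it out.
Beat values:
  dotted quarter = 1.5 beats
  quarter = 1 beat
  dotted half = 3 beats
  eighth = 0.5 beats
  eighth = 0.5 beats
  dotted quarter = 1.5 beats
  quarter = 1 beat
Sum = 1.5 + 1 + 3 + 0.5 + 0.5 + 1.5 + 1
= 9 beats


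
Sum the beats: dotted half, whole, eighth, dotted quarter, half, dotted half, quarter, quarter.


Working:
Beat values:
  dotted half = 3 beats
  whole = 4 beats
  eighth = 0.5 beats
  dotted quarter = 1.5 beats
  half = 2 beats
  dotted half = 3 beats
  quarter = 1 beat
  quarter = 1 beat
Sum = 3 + 4 + 0.5 + 1.5 + 2 + 3 + 1 + 1
= 16 beats


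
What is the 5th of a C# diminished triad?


Working:
Diminished triad = root + minor 3rd (3 semitones) + diminished 5th (6 semitones)
A triad on C# stacks thirds, so the chord tones use letter names C-E-G
Root: C#
Minor 3rd above C#: E
Diminished 5th above C#: G
The 5th = G


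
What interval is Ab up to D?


Solution.
Letter names: A → D spans 4 letter names → a 4th
Semitones: Ab → D = 6 half-steps
A 4th of 6 semitones is an augmented 4th
= augmented 4th


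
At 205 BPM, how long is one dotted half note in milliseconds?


One quarter-note beat = 60000 / BPM = 60000 / 205 ms
Dotted half note = 3 × quarter note
Duration = 3 × 60000 / 205 = 180000 / 205
= 878.0 ms


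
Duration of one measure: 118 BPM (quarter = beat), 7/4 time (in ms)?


Let's work it out.
Quarter-note beat duration = 60000 / 118 ms
Beats per measure (7/4) = 7
One measure = 7 × 60000 / 118 = 420000 / 118 ms
= 3559.3 ms


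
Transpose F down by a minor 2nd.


Working:
minor 2nd: 2 letter names, 1 semitones
Letter: F - 1 → E
Pitch: F - 1 semitones, spelled as an E → E
= E


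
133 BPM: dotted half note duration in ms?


One quarter-note beat = 60000 / BPM = 60000 / 133 ms
Dotted half note = 3 × quarter note
Duration = 3 × 60000 / 133 = 180000 / 133
= 1353.4 ms


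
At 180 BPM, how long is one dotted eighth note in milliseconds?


Solution.
One quarter-note beat = 60000 / BPM = 60000 / 180 ms
Dotted eighth note = 3/4 × quarter note
Duration = 3/4 × 60000 / 180 = 45000 / 180
= 250.0 ms


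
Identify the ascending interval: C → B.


Step by step:
Letter names: C → B spans 7 letter names → a 7th
Semitones: C → B = 11 half-steps
A 7th of 11 semitones is a major 7th
= major 7th


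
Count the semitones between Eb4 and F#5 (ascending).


Working:
Absolute semitone position = octave×12 + chromatic position
Eb4: 4×12 + 3 = 51
F#5: 5×12 + 6 = 66
Difference = 66 - 51 = 15
= 15 semitones


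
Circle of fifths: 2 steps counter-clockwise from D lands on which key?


Each counter-clockwise step moves down a perfect 5th (= up a perfect 4th)
From D: D → G → C
= C


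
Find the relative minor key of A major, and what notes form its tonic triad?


The relative minor shares the major's key signature and starts on its 6th degree
6th degree = a major 6th above the tonic; a major 6th above A is F#
→ relative minor of A major is F# minor
Tonic triad of F# minor = root + minor 3rd + perfect 5th = F# A C#
= F# minor; triad = F# A C#


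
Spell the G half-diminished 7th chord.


Solution.
Half-diminished 7th chord = root + minor 3rd + diminished 5th + minor 7th
Seventh chords stack in thirds, so the letter names are G-B-D-F
Root: G
Minor 3rd above G: Bb
Diminished 5th above G: Db
Minor 7th above G: F
Chord = G Bb Db F


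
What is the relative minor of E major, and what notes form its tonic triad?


The relative minor shares the major's key signature and starts on its 6th degree
6th degree = a major 6th above the tonic; a major 6th above E is C#
→ relative minor of E major is C# minor
Tonic triad of C# minor = root + minor 3rd + perfect 5th = C# E G#
= C# minor; triad = C# E G#


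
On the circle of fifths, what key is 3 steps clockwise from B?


Reasoning:
Each clockwise step on the circle of fifths moves up a perfect 5th
From B: B → F#/Gb → Db → Ab
= Ab


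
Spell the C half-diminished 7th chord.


Step by step:
Half-diminished 7th chord = root + minor 3rd + diminished 5th + minor 7th
Seventh chords stack in thirds, so the letter names are C-E-G-B
Root: C
Minor 3rd above C: Eb
Diminished 5th above C: Gb
Minor 7th above C: Bb
Chord = C Eb Gb Bb


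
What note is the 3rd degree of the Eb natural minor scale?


Natural minor scale pattern: W-H-W-W-H-W-W (2-1-2-2-1-2-2 semitones)
Starting from Eb:
  Eb + 2 semitones → F
  F + 1 semitone → Gb
  Gb + 2 semitones → Ab
  Ab + 2 semitones → Bb
  Bb + 1 semitone → Cb
  Cb + 2 semitones → Db
  Db + 2 semitones → Eb
Scale: Eb F Gb Ab Bb Cb Db
Degree 3 = Gb


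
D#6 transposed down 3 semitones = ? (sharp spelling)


D#6: chromatic position 3 in octave 6 → absolute = 6×12 + 3 = 75
Transpose down 3: 75 - 3 = 72
72 = 6×12 + 0 → C in octave 6
Result = C6


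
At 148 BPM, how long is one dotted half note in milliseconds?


Reasoning:
One quarter-note beat = 60000 / BPM = 60000 / 148 ms
Dotted half note = 3 × quarter note
Duration = 3 × 60000 / 148 = 180000 / 148
= 1216.2 ms


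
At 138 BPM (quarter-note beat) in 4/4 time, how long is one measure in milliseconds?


Step by step:
Quarter-note beat duration = 60000 / 138 ms
Beats per measure (4/4) = 4
One measure = 4 × 60000 / 138 = 240000 / 138 ms
= 1739.1 ms


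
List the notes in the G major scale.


Solution.
Major scale pattern: W-W-H-W-W-W-H (2-2-1-2-2-2-1 semitones)
Starting from G:
  G + 2 semitones → A
  A + 2 semitones → B
  B + 1 semitone → C
  C + 2 semitones → D
  D + 2 semitones → E
  E + 2 semitones → F#
  F# + 1 semitone → G
Scale = G A B C D E F#


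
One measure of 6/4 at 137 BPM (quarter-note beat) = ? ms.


Quarter-note beat duration = 60000 / 137 ms
Beats per measure (6/4) = 6
One measure = 6 × 60000 / 137 = 360000 / 137 ms
= 2627.7 ms


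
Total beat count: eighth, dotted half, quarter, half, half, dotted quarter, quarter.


Solution.
Beat values:
  eighth = 0.5 beats
  dotted half = 3 beats
  quarter = 1 beat
  half = 2 beats
  half = 2 beats
  dotted quarter = 1.5 beats
  quarter = 1 beat
Sum = 0.5 + 3 + 1 + 2 + 2 + 1.5 + 1
= 11 beats


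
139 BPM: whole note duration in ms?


Let's work it out.
One quarter-note beat = 60000 / BPM = 60000 / 139 ms
Whole note = 4 × quarter note
Duration = 4 × 60000 / 139 = 240000 / 139
= 1726.6 ms


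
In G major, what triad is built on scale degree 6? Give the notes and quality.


Working:
G major scale: G A B C D E F#
Diatonic triad on degree 6 stacks scale notes 6, 1, 3: E G B
E→G = 3 semitones; E→B = 7 semitones → minor triad
= E G B (minor)


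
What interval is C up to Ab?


Let's work it out.
Letter names: C → A spans 6 letter names → a 6th
Semitones: C → Ab = 8 half-steps
A 6th of 8 semitones is a minor 6th
= minor 6th


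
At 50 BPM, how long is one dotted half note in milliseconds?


Reasoning:
One quarter-note beat = 60000 / BPM = 60000 / 50 ms
Dotted half note = 3 × quarter note
Duration = 3 × 60000 / 50 = 180000 / 50
= 3600.0 ms


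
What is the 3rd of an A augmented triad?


Augmented triad = root + major 3rd (4 semitones) + augmented 5th (8 semitones)
A triad on A stacks thirds, so the chord tones use letter names A-C-E
Root: A
Major 3rd above A: C#
Augmented 5th above A: E#
The 3rd = C#


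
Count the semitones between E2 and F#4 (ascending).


Working:
Absolute semitone position = octave×12 + chromatic position
E2: 2×12 + 4 = 28
F#4: 4×12 + 6 = 54
Difference = 54 - 28 = 26
= 26 semitones


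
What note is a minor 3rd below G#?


Let's work it out.
A 3rd spans 3 letter names, so from G we land on E
A minor 3rd = 3 semitones below G#
Spell E at that pitch: E#
= E#


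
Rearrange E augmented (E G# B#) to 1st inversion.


Working:
Root position: E G# B#
1st inversion: move root up an octave
Bass note: G#
Notes (bottom to top) = G# B# E


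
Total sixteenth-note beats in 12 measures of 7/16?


Time signature 7/16: the bottom number 16 means the sixteenth note gets one count
The top number 7 means 7 sixteenth-note beats per measure
Total = 7 × 12 measures
= 84 sixteenth-note beats


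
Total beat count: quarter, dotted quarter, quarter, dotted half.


Beat values:
  quarter = 1 beat
  dotted quarter = 1.5 beats
  quarter = 1 beat
  dotted half = 3 beats
Sum = 1 + 1.5 + 1 + 3
= 6.5 beats


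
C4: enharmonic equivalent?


Working:
Enharmonic notes sound the same pitch but are spelled with different letter names
C and Dbb name the same pitch class
= Dbb4


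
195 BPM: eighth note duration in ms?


One quarter-note beat = 60000 / BPM = 60000 / 195 ms
Eighth note = 1/2 × quarter note
Duration = 1/2 × 60000 / 195 = 30000 / 195
= 153.8 ms


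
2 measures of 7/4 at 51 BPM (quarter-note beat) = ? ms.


Let's work it out.
Quarter-note beat duration = 60000 / 51 ms
Beats per measure (7/4) = 7
One measure = 7 × 60000 / 51 = 420000 / 51 ms
2 measures = 2 × 420000 / 51 = 840000 / 51
= 16470.6 ms


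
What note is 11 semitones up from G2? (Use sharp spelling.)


Working:
G2: chromatic position 7 in octave 2 → absolute = 2×12 + 7 = 31
Transpose up 11: 31 + 11 = 42
42 = 3×12 + 6 → F# in octave 3
Result = F#3


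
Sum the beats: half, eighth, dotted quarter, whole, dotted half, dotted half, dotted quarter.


Beat values:
  half = 2 beats
  eighth = 0.5 beats
  dotted quarter = 1.5 beats
  whole = 4 beats
  dotted half = 3 beats
  dotted half = 3 beats
  dotted quarter = 1.5 beats
Sum = 2 + 0.5 + 1.5 + 4 + 3 + 3 + 1.5
= 15.5 beats


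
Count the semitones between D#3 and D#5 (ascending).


Solution.
Absolute semitone position = octave×12 + chromatic position
D#3: 3×12 + 3 = 39
D#5: 5×12 + 3 = 63
Difference = 63 - 39 = 24
= 24 semitones


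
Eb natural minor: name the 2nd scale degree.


Natural minor scale pattern: W-H-W-W-H-W-W (2-1-2-2-1-2-2 semitones)
Starting from Eb:
  Eb + 2 semitones → F
  F + 1 semitone → Gb
  Gb + 2 semitones → Ab
  Ab + 2 semitones → Bb
  Bb + 1 semitone → Cb
  Cb + 2 semitones → Db
  Db + 2 semitones → Eb
Scale: Eb F Gb Ab Bb Cb Db
Degree 2 = F


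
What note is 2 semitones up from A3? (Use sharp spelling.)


Let's work it out.
A3: chromatic position 9 in octave 3 → absolute = 3×12 + 9 = 45
Transpose up 2: 45 + 2 = 47
47 = 3×12 + 11 → B in octave 3
Result = B3


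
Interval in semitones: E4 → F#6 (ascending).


Solution.
Absolute semitone position = octave×12 + chromatic position
E4: 4×12 + 4 = 52
F#6: 6×12 + 6 = 78
Difference = 78 - 52 = 26
= 26 semitones


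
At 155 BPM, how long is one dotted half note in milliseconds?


Working:
One quarter-note beat = 60000 / BPM = 60000 / 155 ms
Dotted half note = 3 × quarter note
Duration = 3 × 60000 / 155 = 180000 / 155
= 1161.3 ms


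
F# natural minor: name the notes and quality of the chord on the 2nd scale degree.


F# natural minor scale: F# G# A B C# D E
Diatonic triad on degree 2 stacks scale notes 2, 4, 6: G# B D
G#→B = 3 semitones; G#→D = 6 semitones → diminished triad
= G# B D (diminished)


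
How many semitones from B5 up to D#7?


Solution.
Absolute semitone position = octave×12 + chromatic position
B5: 5×12 + 11 = 71
D#7: 7×12 + 3 = 87
Difference = 87 - 71 = 16
= 16 semitones


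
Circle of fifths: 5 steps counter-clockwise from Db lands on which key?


Let's work it out.
Each counter-clockwise step moves down a perfect 5th (= up a perfect 4th)
From Db: Db → F#/Gb → B → E → A → D
= D


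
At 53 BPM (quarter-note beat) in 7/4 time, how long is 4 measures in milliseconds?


Working:
Quarter-note beat duration = 60000 / 53 ms
Beats per measure (7/4) = 7
One measure = 7 × 60000 / 53 = 420000 / 53 ms
4 measures = 4 × 420000 / 53 = 1680000 / 53
= 31698.1 ms


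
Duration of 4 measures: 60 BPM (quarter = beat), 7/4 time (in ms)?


Reasoning:
Quarter-note beat duration = 60000 / 60 ms
Beats per measure (7/4) = 7
One measure = 7 × 60000 / 60 = 420000 / 60 ms
4 measures = 4 × 420000 / 60 = 1680000 / 60
= 28000.0 ms


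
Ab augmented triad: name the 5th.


Augmented triad = root + major 3rd (4 semitones) + augmented 5th (8 semitones)
A triad on Ab stacks thirds, so the chord tones use letter names A-C-E
Root: Ab
Major 3rd above Ab: C
Augmented 5th above Ab: E
The 5th = E


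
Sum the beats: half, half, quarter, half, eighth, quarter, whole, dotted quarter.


Solution.
Beat values:
  half = 2 beats
  half = 2 beats
  quarter = 1 beat
  half = 2 beats
  eighth = 0.5 beats
  quarter = 1 beat
  whole = 4 beats
  dotted quarter = 1.5 beats
Sum = 2 + 2 + 1 + 2 + 0.5 + 1 + 4 + 1.5
= 14 beats


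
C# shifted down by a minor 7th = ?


Let's work it out.
minor 7th: 7 letter names, 10 semitones
Letter: C - 6 → D
Pitch: C# - 10 semitones, spelled as a D → D#
= D#


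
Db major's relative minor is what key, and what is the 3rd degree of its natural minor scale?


Reasoning:
The relative minor shares the major's key signature and starts on its 6th degree
6th degree = a major 6th above the tonic; a major 6th above Db is Bb
→ relative minor of Db major is Bb minor
Bb natural minor scale: Bb C Db Eb F Gb Ab
= Bb minor; 3rd degree = Db


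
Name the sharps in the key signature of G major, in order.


Let's work it out.
Sharp major keys follow the circle of fifths: C(0), G(1), D(2), A(3), E(4), B(5), F#(6), C#(7)
G major has 1 sharp
Order of sharps: F# C# G# D# A# E# B# → first 1: F#
= F#


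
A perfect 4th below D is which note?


Reasoning:
A 4th spans 4 letter names, so from D we land on A
A perfect 4th = 5 semitones below D
Spell A at that pitch: A
= A


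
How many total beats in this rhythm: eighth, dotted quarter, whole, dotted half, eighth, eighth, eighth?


Let's work it out.
Beat values:
  eighth = 0.5 beats
  dotted quarter = 1.5 beats
  whole = 4 beats
  dotted half = 3 beats
  eighth = 0.5 beats
  eighth = 0.5 beats
  eighth = 0.5 beats
Sum = 0.5 + 1.5 + 4 + 3 + 0.5 + 0.5 + 0.5
= 10.5 beats


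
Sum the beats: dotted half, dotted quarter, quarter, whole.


Step by step:
Beat values:
  dotted half = 3 beats
  dotted quarter = 1.5 beats
  quarter = 1 beat
  whole = 4 beats
Sum = 3 + 1.5 + 1 + 4
= 9.5 beats


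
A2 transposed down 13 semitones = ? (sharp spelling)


Reasoning:
A2: chromatic position 9 in octave 2 → absolute = 2×12 + 9 = 33
Transpose down 13: 33 - 13 = 20
20 = 1×12 + 8 → G# in octave 1
Result = G#1


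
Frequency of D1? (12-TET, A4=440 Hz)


f = 440 × 2^(n/12) where n = semitones from A4
D1: -43 semitones from A4
f = 440 × 2^(-43/12)
f = 36.71 Hz


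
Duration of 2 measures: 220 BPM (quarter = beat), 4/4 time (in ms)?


Quarter-note beat duration = 60000 / 220 ms
Beats per measure (4/4) = 4
One measure = 4 × 60000 / 220 = 240000 / 220 ms
2 measures = 2 × 240000 / 220 = 480000 / 220
= 2181.8 ms


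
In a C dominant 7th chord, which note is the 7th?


Step by step:
Dominant 7th chord = root + major 3rd + perfect 5th + minor 7th
Seventh chords stack in thirds, so the letter names are C-E-G-B
Root: C
Major 3rd above C: E
Perfect 5th above C: G
Minor 7th above C: Bb
The 7th = Bb


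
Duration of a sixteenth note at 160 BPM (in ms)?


Step by step:
One quarter-note beat = 60000 / BPM = 60000 / 160 ms
Sixteenth note = 1/4 × quarter note
Duration = 1/4 × 60000 / 160 = 15000 / 160
= 93.8 ms


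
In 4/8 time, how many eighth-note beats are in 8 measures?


Step by step:
Time signature 4/8: the bottom number 8 means the eighth note gets one count
The top number 4 means 4 eighth-note beats per measure
Total = 4 × 8 measures
= 32 eighth-note beats


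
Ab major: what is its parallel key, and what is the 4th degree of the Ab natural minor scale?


Working:
Parallel keys share the same tonic but differ in mode
Ab major → parallel is Ab minor
Ab natural minor scale: Ab Bb Cb Db Eb Fb Gb
= Ab minor; 4th degree = Db


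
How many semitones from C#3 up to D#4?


Let's work it out.
Absolute semitone position = octave×12 + chromatic position
C#3: 3×12 + 1 = 37
D#4: 4×12 + 3 = 51
Difference = 51 - 37 = 14
= 14 semitones


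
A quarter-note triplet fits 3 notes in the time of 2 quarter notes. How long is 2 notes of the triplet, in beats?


Solution.
Triplet: 3 notes occupy the space of 2 quarter notes
Space = 2 × 1 = 2 beats
Each triplet note = 2 / 3 = 2/3 beats
2 notes = 2 × 2/3 = 4/3
= 4/3 beats


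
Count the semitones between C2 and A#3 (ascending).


Working:
Absolute semitone position = octave×12 + chromatic position
C2: 2×12 + 0 = 24
A#3: 3×12 + 10 = 46
Difference = 46 - 24 = 22
= 22 semitones


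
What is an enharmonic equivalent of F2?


Enharmonic notes sound the same pitch but are spelled with different letter names
F and E# name the same pitch class
= E#2


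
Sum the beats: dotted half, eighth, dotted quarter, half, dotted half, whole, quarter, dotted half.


Step by step:
Beat values:
  dotted half = 3 beats
  eighth = 0.5 beats
  dotted quarter = 1.5 beats
  half = 2 beats
  dotted half = 3 beats
  whole = 4 beats
  quarter = 1 beat
  dotted half = 3 beats
Sum = 3 + 0.5 + 1.5 + 2 + 3 + 4 + 1 + 3
= 18 beats


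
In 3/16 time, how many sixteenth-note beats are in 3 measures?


Reasoning:
Time signature 3/16: the bottom number 16 means the sixteenth note gets one count
The top number 3 means 3 sixteenth-note beats per measure
Total = 3 × 3 measures
= 9 sixteenth-note beats


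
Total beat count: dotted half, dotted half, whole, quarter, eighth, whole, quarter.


Step by step:
Beat values:
  dotted half = 3 beats
  dotted half = 3 beats
  whole = 4 beats
  quarter = 1 beat
  eighth = 0.5 beats
  whole = 4 beats
  quarter = 1 beat
Sum = 3 + 3 + 4 + 1 + 0.5 + 4 + 1
= 16.5 beats


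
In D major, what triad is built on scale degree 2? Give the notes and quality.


Let's work it out.
D major scale: D E F# G A B C#
Diatonic triad on degree 2 stacks scale notes 2, 4, 6: E G B
E→G = 3 semitones; E→B = 7 semitones → minor triad
= E G B (minor)


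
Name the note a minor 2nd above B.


A 2nd spans 2 letter names, so from B we land on C
A minor 2nd = 1 semitone above B
Spell C at that pitch: C
= C


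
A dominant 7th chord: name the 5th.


Step by step:
Dominant 7th chord = root + major 3rd + perfect 5th + minor 7th
Seventh chords stack in thirds, so the letter names are A-C-E-G
Root: A
Major 3rd above A: C#
Perfect 5th above A: E
Minor 7th above A: G
The 5th = E


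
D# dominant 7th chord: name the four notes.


Dominant 7th chord = root + major 3rd + perfect 5th + minor 7th
Seventh chords stack in thirds, so the letter names are D-F-A-C
Root: D#
Major 3rd above D#: F##
Perfect 5th above D#: A#
Minor 7th above D#: C#
Chord = D# F## A# C#


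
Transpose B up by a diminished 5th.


Let's work it out.
diminished 5th: 5 letter names, 6 semitones
Letter: B + 4 → F
Pitch: B + 6 semitones, spelled as an F → F
= F


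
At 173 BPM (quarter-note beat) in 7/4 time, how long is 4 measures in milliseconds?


Step by step:
Quarter-note beat duration = 60000 / 173 ms
Beats per measure (7/4) = 7
One measure = 7 × 60000 / 173 = 420000 / 173 ms
4 measures = 4 × 420000 / 173 = 1680000 / 173
= 9711.0 ms


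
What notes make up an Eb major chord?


Major triad = root + major 3rd (4 semitones) + perfect 5th (7 semitones)
A triad on Eb stacks thirds, so the chord tones use letter names E-G-B
Root: Eb
Major 3rd above Eb: G
Perfect 5th above Eb: Bb
Chord = Eb G Bb


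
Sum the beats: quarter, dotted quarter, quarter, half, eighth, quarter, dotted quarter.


Beat values:
  quarter = 1 beat
  dotted quarter = 1.5 beats
  quarter = 1 beat
  half = 2 beats
  eighth = 0.5 beats
  quarter = 1 beat
  dotted quarter = 1.5 beats
Sum = 1 + 1.5 + 1 + 2 + 0.5 + 1 + 1.5
= 8.5 beats


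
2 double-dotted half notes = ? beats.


Working:
Base half note = 2 beats
Dot 1 adds half the previous value: +1
Dot 2 adds half the previous value: +1/2
One double-dotted half = 2 + 1 + 1/2 = 7/2
2 of them = 2 × 7/2 = 7
= 7 beats


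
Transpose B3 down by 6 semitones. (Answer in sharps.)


Solution.
B3: chromatic position 11 in octave 3 → absolute = 3×12 + 11 = 47
Transpose down 6: 47 - 6 = 41
41 = 3×12 + 5 → F in octave 3
Result = F3


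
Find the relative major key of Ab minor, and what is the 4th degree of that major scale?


The relative major shares the key signature and is a minor 3rd above the minor tonic
A minor 3rd above Ab is Cb
→ relative major of Ab minor is Cb major
Cb major scale: Cb Db Eb Fb Gb Ab Bb
= Cb major; 4th degree = Fb


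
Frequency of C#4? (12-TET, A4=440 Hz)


Reasoning:
f = 440 × 2^(n/12) where n = semitones from A4
C#4: -8 semitones from A4
f = 440 × 2^(-8/12)
f = 277.18 Hz
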